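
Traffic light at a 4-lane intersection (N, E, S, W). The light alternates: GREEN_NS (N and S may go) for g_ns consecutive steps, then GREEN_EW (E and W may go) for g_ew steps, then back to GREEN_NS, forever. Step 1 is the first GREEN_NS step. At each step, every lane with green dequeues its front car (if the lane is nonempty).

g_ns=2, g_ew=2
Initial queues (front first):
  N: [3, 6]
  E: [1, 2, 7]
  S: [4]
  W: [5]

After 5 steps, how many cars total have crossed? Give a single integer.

Answer: 6

Derivation:
Step 1 [NS]: N:car3-GO,E:wait,S:car4-GO,W:wait | queues: N=1 E=3 S=0 W=1
Step 2 [NS]: N:car6-GO,E:wait,S:empty,W:wait | queues: N=0 E=3 S=0 W=1
Step 3 [EW]: N:wait,E:car1-GO,S:wait,W:car5-GO | queues: N=0 E=2 S=0 W=0
Step 4 [EW]: N:wait,E:car2-GO,S:wait,W:empty | queues: N=0 E=1 S=0 W=0
Step 5 [NS]: N:empty,E:wait,S:empty,W:wait | queues: N=0 E=1 S=0 W=0
Cars crossed by step 5: 6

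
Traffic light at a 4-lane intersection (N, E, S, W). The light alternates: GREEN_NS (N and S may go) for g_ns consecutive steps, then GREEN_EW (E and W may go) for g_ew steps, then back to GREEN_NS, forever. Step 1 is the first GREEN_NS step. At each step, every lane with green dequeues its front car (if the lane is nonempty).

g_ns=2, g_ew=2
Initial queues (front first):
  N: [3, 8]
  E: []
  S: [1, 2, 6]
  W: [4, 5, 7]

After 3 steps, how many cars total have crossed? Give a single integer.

Step 1 [NS]: N:car3-GO,E:wait,S:car1-GO,W:wait | queues: N=1 E=0 S=2 W=3
Step 2 [NS]: N:car8-GO,E:wait,S:car2-GO,W:wait | queues: N=0 E=0 S=1 W=3
Step 3 [EW]: N:wait,E:empty,S:wait,W:car4-GO | queues: N=0 E=0 S=1 W=2
Cars crossed by step 3: 5

Answer: 5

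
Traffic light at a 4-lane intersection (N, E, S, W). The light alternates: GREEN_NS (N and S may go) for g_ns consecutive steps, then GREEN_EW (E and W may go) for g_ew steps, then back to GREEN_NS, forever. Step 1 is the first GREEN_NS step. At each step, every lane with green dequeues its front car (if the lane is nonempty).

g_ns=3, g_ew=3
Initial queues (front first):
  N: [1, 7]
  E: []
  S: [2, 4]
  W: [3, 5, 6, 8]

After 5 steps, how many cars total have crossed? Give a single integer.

Answer: 6

Derivation:
Step 1 [NS]: N:car1-GO,E:wait,S:car2-GO,W:wait | queues: N=1 E=0 S=1 W=4
Step 2 [NS]: N:car7-GO,E:wait,S:car4-GO,W:wait | queues: N=0 E=0 S=0 W=4
Step 3 [NS]: N:empty,E:wait,S:empty,W:wait | queues: N=0 E=0 S=0 W=4
Step 4 [EW]: N:wait,E:empty,S:wait,W:car3-GO | queues: N=0 E=0 S=0 W=3
Step 5 [EW]: N:wait,E:empty,S:wait,W:car5-GO | queues: N=0 E=0 S=0 W=2
Cars crossed by step 5: 6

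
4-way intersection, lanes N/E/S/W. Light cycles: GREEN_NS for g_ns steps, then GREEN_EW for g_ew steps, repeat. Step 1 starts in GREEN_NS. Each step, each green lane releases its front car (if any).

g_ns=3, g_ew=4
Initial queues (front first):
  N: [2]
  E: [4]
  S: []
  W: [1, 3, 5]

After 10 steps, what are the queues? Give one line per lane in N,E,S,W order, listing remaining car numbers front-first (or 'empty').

Step 1 [NS]: N:car2-GO,E:wait,S:empty,W:wait | queues: N=0 E=1 S=0 W=3
Step 2 [NS]: N:empty,E:wait,S:empty,W:wait | queues: N=0 E=1 S=0 W=3
Step 3 [NS]: N:empty,E:wait,S:empty,W:wait | queues: N=0 E=1 S=0 W=3
Step 4 [EW]: N:wait,E:car4-GO,S:wait,W:car1-GO | queues: N=0 E=0 S=0 W=2
Step 5 [EW]: N:wait,E:empty,S:wait,W:car3-GO | queues: N=0 E=0 S=0 W=1
Step 6 [EW]: N:wait,E:empty,S:wait,W:car5-GO | queues: N=0 E=0 S=0 W=0

N: empty
E: empty
S: empty
W: empty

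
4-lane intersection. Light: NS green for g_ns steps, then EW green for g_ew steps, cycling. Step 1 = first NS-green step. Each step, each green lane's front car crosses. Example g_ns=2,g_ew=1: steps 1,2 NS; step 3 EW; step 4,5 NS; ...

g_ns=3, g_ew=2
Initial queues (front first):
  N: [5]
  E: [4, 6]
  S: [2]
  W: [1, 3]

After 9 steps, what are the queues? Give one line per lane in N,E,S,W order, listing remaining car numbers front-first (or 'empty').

Step 1 [NS]: N:car5-GO,E:wait,S:car2-GO,W:wait | queues: N=0 E=2 S=0 W=2
Step 2 [NS]: N:empty,E:wait,S:empty,W:wait | queues: N=0 E=2 S=0 W=2
Step 3 [NS]: N:empty,E:wait,S:empty,W:wait | queues: N=0 E=2 S=0 W=2
Step 4 [EW]: N:wait,E:car4-GO,S:wait,W:car1-GO | queues: N=0 E=1 S=0 W=1
Step 5 [EW]: N:wait,E:car6-GO,S:wait,W:car3-GO | queues: N=0 E=0 S=0 W=0

N: empty
E: empty
S: empty
W: empty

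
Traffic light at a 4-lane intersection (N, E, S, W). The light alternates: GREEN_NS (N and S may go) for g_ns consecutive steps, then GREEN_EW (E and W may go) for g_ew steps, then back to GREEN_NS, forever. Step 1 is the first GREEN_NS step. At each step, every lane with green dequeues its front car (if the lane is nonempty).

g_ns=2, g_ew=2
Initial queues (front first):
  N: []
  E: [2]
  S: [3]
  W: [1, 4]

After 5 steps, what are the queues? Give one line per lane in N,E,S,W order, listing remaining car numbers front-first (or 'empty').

Step 1 [NS]: N:empty,E:wait,S:car3-GO,W:wait | queues: N=0 E=1 S=0 W=2
Step 2 [NS]: N:empty,E:wait,S:empty,W:wait | queues: N=0 E=1 S=0 W=2
Step 3 [EW]: N:wait,E:car2-GO,S:wait,W:car1-GO | queues: N=0 E=0 S=0 W=1
Step 4 [EW]: N:wait,E:empty,S:wait,W:car4-GO | queues: N=0 E=0 S=0 W=0

N: empty
E: empty
S: empty
W: empty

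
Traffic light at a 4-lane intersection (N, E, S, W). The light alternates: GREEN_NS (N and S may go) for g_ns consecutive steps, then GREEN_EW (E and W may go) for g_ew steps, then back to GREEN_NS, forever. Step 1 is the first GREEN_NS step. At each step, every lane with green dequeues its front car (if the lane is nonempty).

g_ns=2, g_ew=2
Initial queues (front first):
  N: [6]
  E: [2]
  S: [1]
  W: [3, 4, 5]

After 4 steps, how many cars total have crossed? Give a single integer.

Answer: 5

Derivation:
Step 1 [NS]: N:car6-GO,E:wait,S:car1-GO,W:wait | queues: N=0 E=1 S=0 W=3
Step 2 [NS]: N:empty,E:wait,S:empty,W:wait | queues: N=0 E=1 S=0 W=3
Step 3 [EW]: N:wait,E:car2-GO,S:wait,W:car3-GO | queues: N=0 E=0 S=0 W=2
Step 4 [EW]: N:wait,E:empty,S:wait,W:car4-GO | queues: N=0 E=0 S=0 W=1
Cars crossed by step 4: 5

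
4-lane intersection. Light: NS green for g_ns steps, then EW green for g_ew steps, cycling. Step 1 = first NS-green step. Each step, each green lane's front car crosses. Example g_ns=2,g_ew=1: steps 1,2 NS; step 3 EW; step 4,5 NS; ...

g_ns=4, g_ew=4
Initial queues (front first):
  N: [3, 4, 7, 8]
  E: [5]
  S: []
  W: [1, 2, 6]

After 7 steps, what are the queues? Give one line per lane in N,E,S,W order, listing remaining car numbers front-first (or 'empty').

Step 1 [NS]: N:car3-GO,E:wait,S:empty,W:wait | queues: N=3 E=1 S=0 W=3
Step 2 [NS]: N:car4-GO,E:wait,S:empty,W:wait | queues: N=2 E=1 S=0 W=3
Step 3 [NS]: N:car7-GO,E:wait,S:empty,W:wait | queues: N=1 E=1 S=0 W=3
Step 4 [NS]: N:car8-GO,E:wait,S:empty,W:wait | queues: N=0 E=1 S=0 W=3
Step 5 [EW]: N:wait,E:car5-GO,S:wait,W:car1-GO | queues: N=0 E=0 S=0 W=2
Step 6 [EW]: N:wait,E:empty,S:wait,W:car2-GO | queues: N=0 E=0 S=0 W=1
Step 7 [EW]: N:wait,E:empty,S:wait,W:car6-GO | queues: N=0 E=0 S=0 W=0

N: empty
E: empty
S: empty
W: empty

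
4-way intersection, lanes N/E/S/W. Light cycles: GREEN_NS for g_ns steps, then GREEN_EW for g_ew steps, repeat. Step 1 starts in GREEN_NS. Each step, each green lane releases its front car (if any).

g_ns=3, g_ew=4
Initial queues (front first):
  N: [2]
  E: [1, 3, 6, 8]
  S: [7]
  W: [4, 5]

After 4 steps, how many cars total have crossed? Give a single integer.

Answer: 4

Derivation:
Step 1 [NS]: N:car2-GO,E:wait,S:car7-GO,W:wait | queues: N=0 E=4 S=0 W=2
Step 2 [NS]: N:empty,E:wait,S:empty,W:wait | queues: N=0 E=4 S=0 W=2
Step 3 [NS]: N:empty,E:wait,S:empty,W:wait | queues: N=0 E=4 S=0 W=2
Step 4 [EW]: N:wait,E:car1-GO,S:wait,W:car4-GO | queues: N=0 E=3 S=0 W=1
Cars crossed by step 4: 4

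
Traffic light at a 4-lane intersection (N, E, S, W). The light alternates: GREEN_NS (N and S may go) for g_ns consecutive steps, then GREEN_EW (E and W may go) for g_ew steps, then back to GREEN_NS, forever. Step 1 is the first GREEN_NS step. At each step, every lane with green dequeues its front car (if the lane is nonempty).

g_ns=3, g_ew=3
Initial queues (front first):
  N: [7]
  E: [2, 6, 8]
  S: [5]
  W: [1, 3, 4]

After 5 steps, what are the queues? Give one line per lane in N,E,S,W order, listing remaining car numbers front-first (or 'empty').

Step 1 [NS]: N:car7-GO,E:wait,S:car5-GO,W:wait | queues: N=0 E=3 S=0 W=3
Step 2 [NS]: N:empty,E:wait,S:empty,W:wait | queues: N=0 E=3 S=0 W=3
Step 3 [NS]: N:empty,E:wait,S:empty,W:wait | queues: N=0 E=3 S=0 W=3
Step 4 [EW]: N:wait,E:car2-GO,S:wait,W:car1-GO | queues: N=0 E=2 S=0 W=2
Step 5 [EW]: N:wait,E:car6-GO,S:wait,W:car3-GO | queues: N=0 E=1 S=0 W=1

N: empty
E: 8
S: empty
W: 4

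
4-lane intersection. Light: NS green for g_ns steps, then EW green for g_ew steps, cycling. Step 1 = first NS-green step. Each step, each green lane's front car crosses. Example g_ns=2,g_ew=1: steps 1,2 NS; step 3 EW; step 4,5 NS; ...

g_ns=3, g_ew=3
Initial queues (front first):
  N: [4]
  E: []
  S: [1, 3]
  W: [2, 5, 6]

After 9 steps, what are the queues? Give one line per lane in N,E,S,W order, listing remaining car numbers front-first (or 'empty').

Step 1 [NS]: N:car4-GO,E:wait,S:car1-GO,W:wait | queues: N=0 E=0 S=1 W=3
Step 2 [NS]: N:empty,E:wait,S:car3-GO,W:wait | queues: N=0 E=0 S=0 W=3
Step 3 [NS]: N:empty,E:wait,S:empty,W:wait | queues: N=0 E=0 S=0 W=3
Step 4 [EW]: N:wait,E:empty,S:wait,W:car2-GO | queues: N=0 E=0 S=0 W=2
Step 5 [EW]: N:wait,E:empty,S:wait,W:car5-GO | queues: N=0 E=0 S=0 W=1
Step 6 [EW]: N:wait,E:empty,S:wait,W:car6-GO | queues: N=0 E=0 S=0 W=0

N: empty
E: empty
S: empty
W: empty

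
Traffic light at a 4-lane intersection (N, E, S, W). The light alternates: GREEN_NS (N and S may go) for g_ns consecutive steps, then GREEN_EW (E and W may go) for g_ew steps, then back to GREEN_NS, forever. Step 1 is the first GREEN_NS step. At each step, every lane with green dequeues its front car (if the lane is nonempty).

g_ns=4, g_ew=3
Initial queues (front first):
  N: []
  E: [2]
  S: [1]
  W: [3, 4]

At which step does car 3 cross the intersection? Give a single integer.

Step 1 [NS]: N:empty,E:wait,S:car1-GO,W:wait | queues: N=0 E=1 S=0 W=2
Step 2 [NS]: N:empty,E:wait,S:empty,W:wait | queues: N=0 E=1 S=0 W=2
Step 3 [NS]: N:empty,E:wait,S:empty,W:wait | queues: N=0 E=1 S=0 W=2
Step 4 [NS]: N:empty,E:wait,S:empty,W:wait | queues: N=0 E=1 S=0 W=2
Step 5 [EW]: N:wait,E:car2-GO,S:wait,W:car3-GO | queues: N=0 E=0 S=0 W=1
Step 6 [EW]: N:wait,E:empty,S:wait,W:car4-GO | queues: N=0 E=0 S=0 W=0
Car 3 crosses at step 5

5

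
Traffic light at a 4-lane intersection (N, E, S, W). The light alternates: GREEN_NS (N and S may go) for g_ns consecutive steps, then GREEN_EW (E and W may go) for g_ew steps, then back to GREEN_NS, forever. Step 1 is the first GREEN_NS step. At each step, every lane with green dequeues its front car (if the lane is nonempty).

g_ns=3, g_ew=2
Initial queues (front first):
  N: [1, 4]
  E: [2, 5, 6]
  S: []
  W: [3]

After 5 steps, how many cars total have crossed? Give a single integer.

Answer: 5

Derivation:
Step 1 [NS]: N:car1-GO,E:wait,S:empty,W:wait | queues: N=1 E=3 S=0 W=1
Step 2 [NS]: N:car4-GO,E:wait,S:empty,W:wait | queues: N=0 E=3 S=0 W=1
Step 3 [NS]: N:empty,E:wait,S:empty,W:wait | queues: N=0 E=3 S=0 W=1
Step 4 [EW]: N:wait,E:car2-GO,S:wait,W:car3-GO | queues: N=0 E=2 S=0 W=0
Step 5 [EW]: N:wait,E:car5-GO,S:wait,W:empty | queues: N=0 E=1 S=0 W=0
Cars crossed by step 5: 5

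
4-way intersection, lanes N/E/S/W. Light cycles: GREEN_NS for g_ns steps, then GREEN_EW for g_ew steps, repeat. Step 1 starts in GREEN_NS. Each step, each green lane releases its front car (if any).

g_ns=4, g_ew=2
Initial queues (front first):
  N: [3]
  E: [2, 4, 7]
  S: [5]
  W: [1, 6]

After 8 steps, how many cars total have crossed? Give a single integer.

Step 1 [NS]: N:car3-GO,E:wait,S:car5-GO,W:wait | queues: N=0 E=3 S=0 W=2
Step 2 [NS]: N:empty,E:wait,S:empty,W:wait | queues: N=0 E=3 S=0 W=2
Step 3 [NS]: N:empty,E:wait,S:empty,W:wait | queues: N=0 E=3 S=0 W=2
Step 4 [NS]: N:empty,E:wait,S:empty,W:wait | queues: N=0 E=3 S=0 W=2
Step 5 [EW]: N:wait,E:car2-GO,S:wait,W:car1-GO | queues: N=0 E=2 S=0 W=1
Step 6 [EW]: N:wait,E:car4-GO,S:wait,W:car6-GO | queues: N=0 E=1 S=0 W=0
Step 7 [NS]: N:empty,E:wait,S:empty,W:wait | queues: N=0 E=1 S=0 W=0
Step 8 [NS]: N:empty,E:wait,S:empty,W:wait | queues: N=0 E=1 S=0 W=0
Cars crossed by step 8: 6

Answer: 6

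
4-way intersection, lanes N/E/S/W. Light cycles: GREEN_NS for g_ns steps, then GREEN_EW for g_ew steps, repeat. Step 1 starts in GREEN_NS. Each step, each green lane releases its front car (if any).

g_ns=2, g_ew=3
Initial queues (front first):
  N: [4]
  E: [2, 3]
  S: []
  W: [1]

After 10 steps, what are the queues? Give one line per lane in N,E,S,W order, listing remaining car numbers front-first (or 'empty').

Step 1 [NS]: N:car4-GO,E:wait,S:empty,W:wait | queues: N=0 E=2 S=0 W=1
Step 2 [NS]: N:empty,E:wait,S:empty,W:wait | queues: N=0 E=2 S=0 W=1
Step 3 [EW]: N:wait,E:car2-GO,S:wait,W:car1-GO | queues: N=0 E=1 S=0 W=0
Step 4 [EW]: N:wait,E:car3-GO,S:wait,W:empty | queues: N=0 E=0 S=0 W=0

N: empty
E: empty
S: empty
W: empty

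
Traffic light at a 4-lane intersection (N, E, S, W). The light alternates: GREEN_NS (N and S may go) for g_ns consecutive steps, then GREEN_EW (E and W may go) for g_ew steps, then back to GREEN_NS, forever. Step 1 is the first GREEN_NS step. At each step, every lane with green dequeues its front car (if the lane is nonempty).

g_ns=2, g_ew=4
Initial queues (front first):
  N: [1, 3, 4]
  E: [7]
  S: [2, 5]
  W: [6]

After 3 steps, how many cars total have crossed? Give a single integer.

Answer: 6

Derivation:
Step 1 [NS]: N:car1-GO,E:wait,S:car2-GO,W:wait | queues: N=2 E=1 S=1 W=1
Step 2 [NS]: N:car3-GO,E:wait,S:car5-GO,W:wait | queues: N=1 E=1 S=0 W=1
Step 3 [EW]: N:wait,E:car7-GO,S:wait,W:car6-GO | queues: N=1 E=0 S=0 W=0
Cars crossed by step 3: 6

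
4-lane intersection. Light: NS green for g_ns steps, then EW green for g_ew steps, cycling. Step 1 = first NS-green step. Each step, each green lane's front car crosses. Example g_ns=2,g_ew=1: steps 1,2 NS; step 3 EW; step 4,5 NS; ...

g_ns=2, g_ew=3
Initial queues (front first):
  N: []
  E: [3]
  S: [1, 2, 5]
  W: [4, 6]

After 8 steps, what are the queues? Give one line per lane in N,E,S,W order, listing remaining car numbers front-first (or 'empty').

Step 1 [NS]: N:empty,E:wait,S:car1-GO,W:wait | queues: N=0 E=1 S=2 W=2
Step 2 [NS]: N:empty,E:wait,S:car2-GO,W:wait | queues: N=0 E=1 S=1 W=2
Step 3 [EW]: N:wait,E:car3-GO,S:wait,W:car4-GO | queues: N=0 E=0 S=1 W=1
Step 4 [EW]: N:wait,E:empty,S:wait,W:car6-GO | queues: N=0 E=0 S=1 W=0
Step 5 [EW]: N:wait,E:empty,S:wait,W:empty | queues: N=0 E=0 S=1 W=0
Step 6 [NS]: N:empty,E:wait,S:car5-GO,W:wait | queues: N=0 E=0 S=0 W=0

N: empty
E: empty
S: empty
W: empty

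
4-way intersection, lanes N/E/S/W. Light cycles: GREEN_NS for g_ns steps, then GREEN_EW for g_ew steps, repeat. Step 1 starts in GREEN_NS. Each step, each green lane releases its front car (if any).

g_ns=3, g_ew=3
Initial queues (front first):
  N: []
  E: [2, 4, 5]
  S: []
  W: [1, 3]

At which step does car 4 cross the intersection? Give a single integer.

Step 1 [NS]: N:empty,E:wait,S:empty,W:wait | queues: N=0 E=3 S=0 W=2
Step 2 [NS]: N:empty,E:wait,S:empty,W:wait | queues: N=0 E=3 S=0 W=2
Step 3 [NS]: N:empty,E:wait,S:empty,W:wait | queues: N=0 E=3 S=0 W=2
Step 4 [EW]: N:wait,E:car2-GO,S:wait,W:car1-GO | queues: N=0 E=2 S=0 W=1
Step 5 [EW]: N:wait,E:car4-GO,S:wait,W:car3-GO | queues: N=0 E=1 S=0 W=0
Step 6 [EW]: N:wait,E:car5-GO,S:wait,W:empty | queues: N=0 E=0 S=0 W=0
Car 4 crosses at step 5

5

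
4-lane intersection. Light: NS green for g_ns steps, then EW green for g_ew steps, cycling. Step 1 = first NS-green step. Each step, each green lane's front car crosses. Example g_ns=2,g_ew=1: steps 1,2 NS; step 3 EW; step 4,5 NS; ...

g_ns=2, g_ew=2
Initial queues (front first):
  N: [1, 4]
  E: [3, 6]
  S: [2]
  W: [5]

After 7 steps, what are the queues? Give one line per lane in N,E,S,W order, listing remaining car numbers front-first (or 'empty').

Step 1 [NS]: N:car1-GO,E:wait,S:car2-GO,W:wait | queues: N=1 E=2 S=0 W=1
Step 2 [NS]: N:car4-GO,E:wait,S:empty,W:wait | queues: N=0 E=2 S=0 W=1
Step 3 [EW]: N:wait,E:car3-GO,S:wait,W:car5-GO | queues: N=0 E=1 S=0 W=0
Step 4 [EW]: N:wait,E:car6-GO,S:wait,W:empty | queues: N=0 E=0 S=0 W=0

N: empty
E: empty
S: empty
W: empty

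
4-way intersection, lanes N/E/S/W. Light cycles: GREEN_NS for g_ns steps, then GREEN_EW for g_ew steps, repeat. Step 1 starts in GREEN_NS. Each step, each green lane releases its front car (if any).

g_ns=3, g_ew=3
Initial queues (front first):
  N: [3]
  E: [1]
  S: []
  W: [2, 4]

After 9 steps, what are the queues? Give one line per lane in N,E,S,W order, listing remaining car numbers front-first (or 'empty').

Step 1 [NS]: N:car3-GO,E:wait,S:empty,W:wait | queues: N=0 E=1 S=0 W=2
Step 2 [NS]: N:empty,E:wait,S:empty,W:wait | queues: N=0 E=1 S=0 W=2
Step 3 [NS]: N:empty,E:wait,S:empty,W:wait | queues: N=0 E=1 S=0 W=2
Step 4 [EW]: N:wait,E:car1-GO,S:wait,W:car2-GO | queues: N=0 E=0 S=0 W=1
Step 5 [EW]: N:wait,E:empty,S:wait,W:car4-GO | queues: N=0 E=0 S=0 W=0

N: empty
E: empty
S: empty
W: empty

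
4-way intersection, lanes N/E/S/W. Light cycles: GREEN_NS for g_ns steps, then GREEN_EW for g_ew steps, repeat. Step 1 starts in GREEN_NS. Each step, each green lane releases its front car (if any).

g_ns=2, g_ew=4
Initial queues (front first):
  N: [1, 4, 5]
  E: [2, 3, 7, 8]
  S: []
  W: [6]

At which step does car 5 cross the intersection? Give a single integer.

Step 1 [NS]: N:car1-GO,E:wait,S:empty,W:wait | queues: N=2 E=4 S=0 W=1
Step 2 [NS]: N:car4-GO,E:wait,S:empty,W:wait | queues: N=1 E=4 S=0 W=1
Step 3 [EW]: N:wait,E:car2-GO,S:wait,W:car6-GO | queues: N=1 E=3 S=0 W=0
Step 4 [EW]: N:wait,E:car3-GO,S:wait,W:empty | queues: N=1 E=2 S=0 W=0
Step 5 [EW]: N:wait,E:car7-GO,S:wait,W:empty | queues: N=1 E=1 S=0 W=0
Step 6 [EW]: N:wait,E:car8-GO,S:wait,W:empty | queues: N=1 E=0 S=0 W=0
Step 7 [NS]: N:car5-GO,E:wait,S:empty,W:wait | queues: N=0 E=0 S=0 W=0
Car 5 crosses at step 7

7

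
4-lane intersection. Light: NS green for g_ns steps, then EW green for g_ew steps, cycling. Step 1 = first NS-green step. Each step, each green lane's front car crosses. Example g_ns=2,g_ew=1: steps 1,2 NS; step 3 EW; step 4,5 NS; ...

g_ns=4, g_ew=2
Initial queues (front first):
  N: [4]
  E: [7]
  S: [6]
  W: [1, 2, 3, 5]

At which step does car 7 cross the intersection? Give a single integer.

Step 1 [NS]: N:car4-GO,E:wait,S:car6-GO,W:wait | queues: N=0 E=1 S=0 W=4
Step 2 [NS]: N:empty,E:wait,S:empty,W:wait | queues: N=0 E=1 S=0 W=4
Step 3 [NS]: N:empty,E:wait,S:empty,W:wait | queues: N=0 E=1 S=0 W=4
Step 4 [NS]: N:empty,E:wait,S:empty,W:wait | queues: N=0 E=1 S=0 W=4
Step 5 [EW]: N:wait,E:car7-GO,S:wait,W:car1-GO | queues: N=0 E=0 S=0 W=3
Step 6 [EW]: N:wait,E:empty,S:wait,W:car2-GO | queues: N=0 E=0 S=0 W=2
Step 7 [NS]: N:empty,E:wait,S:empty,W:wait | queues: N=0 E=0 S=0 W=2
Step 8 [NS]: N:empty,E:wait,S:empty,W:wait | queues: N=0 E=0 S=0 W=2
Step 9 [NS]: N:empty,E:wait,S:empty,W:wait | queues: N=0 E=0 S=0 W=2
Step 10 [NS]: N:empty,E:wait,S:empty,W:wait | queues: N=0 E=0 S=0 W=2
Step 11 [EW]: N:wait,E:empty,S:wait,W:car3-GO | queues: N=0 E=0 S=0 W=1
Step 12 [EW]: N:wait,E:empty,S:wait,W:car5-GO | queues: N=0 E=0 S=0 W=0
Car 7 crosses at step 5

5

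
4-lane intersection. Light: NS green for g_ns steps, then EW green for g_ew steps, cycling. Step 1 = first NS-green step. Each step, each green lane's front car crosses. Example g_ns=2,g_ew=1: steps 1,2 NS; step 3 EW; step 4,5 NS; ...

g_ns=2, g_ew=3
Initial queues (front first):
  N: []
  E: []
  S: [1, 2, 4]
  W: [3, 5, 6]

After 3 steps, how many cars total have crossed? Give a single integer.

Step 1 [NS]: N:empty,E:wait,S:car1-GO,W:wait | queues: N=0 E=0 S=2 W=3
Step 2 [NS]: N:empty,E:wait,S:car2-GO,W:wait | queues: N=0 E=0 S=1 W=3
Step 3 [EW]: N:wait,E:empty,S:wait,W:car3-GO | queues: N=0 E=0 S=1 W=2
Cars crossed by step 3: 3

Answer: 3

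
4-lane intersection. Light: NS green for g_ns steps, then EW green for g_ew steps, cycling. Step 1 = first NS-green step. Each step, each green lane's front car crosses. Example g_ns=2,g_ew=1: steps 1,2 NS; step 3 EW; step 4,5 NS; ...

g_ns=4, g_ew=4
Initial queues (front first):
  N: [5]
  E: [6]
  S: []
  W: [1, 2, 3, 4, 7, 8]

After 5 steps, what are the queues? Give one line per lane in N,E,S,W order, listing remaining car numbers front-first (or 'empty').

Step 1 [NS]: N:car5-GO,E:wait,S:empty,W:wait | queues: N=0 E=1 S=0 W=6
Step 2 [NS]: N:empty,E:wait,S:empty,W:wait | queues: N=0 E=1 S=0 W=6
Step 3 [NS]: N:empty,E:wait,S:empty,W:wait | queues: N=0 E=1 S=0 W=6
Step 4 [NS]: N:empty,E:wait,S:empty,W:wait | queues: N=0 E=1 S=0 W=6
Step 5 [EW]: N:wait,E:car6-GO,S:wait,W:car1-GO | queues: N=0 E=0 S=0 W=5

N: empty
E: empty
S: empty
W: 2 3 4 7 8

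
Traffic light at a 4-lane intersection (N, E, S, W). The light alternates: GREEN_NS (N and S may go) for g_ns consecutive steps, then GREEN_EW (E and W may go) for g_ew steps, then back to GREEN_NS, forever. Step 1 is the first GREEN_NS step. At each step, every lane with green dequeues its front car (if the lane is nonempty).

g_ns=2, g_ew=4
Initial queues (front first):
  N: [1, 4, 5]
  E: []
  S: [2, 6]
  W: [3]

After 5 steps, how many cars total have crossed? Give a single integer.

Step 1 [NS]: N:car1-GO,E:wait,S:car2-GO,W:wait | queues: N=2 E=0 S=1 W=1
Step 2 [NS]: N:car4-GO,E:wait,S:car6-GO,W:wait | queues: N=1 E=0 S=0 W=1
Step 3 [EW]: N:wait,E:empty,S:wait,W:car3-GO | queues: N=1 E=0 S=0 W=0
Step 4 [EW]: N:wait,E:empty,S:wait,W:empty | queues: N=1 E=0 S=0 W=0
Step 5 [EW]: N:wait,E:empty,S:wait,W:empty | queues: N=1 E=0 S=0 W=0
Cars crossed by step 5: 5

Answer: 5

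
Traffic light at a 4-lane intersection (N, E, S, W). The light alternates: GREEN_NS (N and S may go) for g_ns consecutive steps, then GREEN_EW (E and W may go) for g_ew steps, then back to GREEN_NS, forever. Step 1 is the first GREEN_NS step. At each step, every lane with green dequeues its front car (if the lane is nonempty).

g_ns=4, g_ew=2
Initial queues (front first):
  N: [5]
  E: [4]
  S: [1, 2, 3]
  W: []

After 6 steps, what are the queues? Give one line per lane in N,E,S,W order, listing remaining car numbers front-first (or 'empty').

Step 1 [NS]: N:car5-GO,E:wait,S:car1-GO,W:wait | queues: N=0 E=1 S=2 W=0
Step 2 [NS]: N:empty,E:wait,S:car2-GO,W:wait | queues: N=0 E=1 S=1 W=0
Step 3 [NS]: N:empty,E:wait,S:car3-GO,W:wait | queues: N=0 E=1 S=0 W=0
Step 4 [NS]: N:empty,E:wait,S:empty,W:wait | queues: N=0 E=1 S=0 W=0
Step 5 [EW]: N:wait,E:car4-GO,S:wait,W:empty | queues: N=0 E=0 S=0 W=0

N: empty
E: empty
S: empty
W: empty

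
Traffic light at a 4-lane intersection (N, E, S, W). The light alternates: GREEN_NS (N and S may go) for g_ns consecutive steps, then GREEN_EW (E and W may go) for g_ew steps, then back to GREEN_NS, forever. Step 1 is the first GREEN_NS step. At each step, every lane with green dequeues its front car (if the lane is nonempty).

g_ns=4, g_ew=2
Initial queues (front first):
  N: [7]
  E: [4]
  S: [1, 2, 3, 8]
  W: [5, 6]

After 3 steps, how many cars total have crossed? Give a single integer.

Answer: 4

Derivation:
Step 1 [NS]: N:car7-GO,E:wait,S:car1-GO,W:wait | queues: N=0 E=1 S=3 W=2
Step 2 [NS]: N:empty,E:wait,S:car2-GO,W:wait | queues: N=0 E=1 S=2 W=2
Step 3 [NS]: N:empty,E:wait,S:car3-GO,W:wait | queues: N=0 E=1 S=1 W=2
Cars crossed by step 3: 4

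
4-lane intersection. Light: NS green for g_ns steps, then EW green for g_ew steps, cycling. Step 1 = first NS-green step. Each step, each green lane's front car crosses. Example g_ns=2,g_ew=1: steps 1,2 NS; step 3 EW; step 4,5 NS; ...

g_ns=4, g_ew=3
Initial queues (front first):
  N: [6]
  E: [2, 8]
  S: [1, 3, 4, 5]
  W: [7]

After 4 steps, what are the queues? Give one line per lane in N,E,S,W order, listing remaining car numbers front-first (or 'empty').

Step 1 [NS]: N:car6-GO,E:wait,S:car1-GO,W:wait | queues: N=0 E=2 S=3 W=1
Step 2 [NS]: N:empty,E:wait,S:car3-GO,W:wait | queues: N=0 E=2 S=2 W=1
Step 3 [NS]: N:empty,E:wait,S:car4-GO,W:wait | queues: N=0 E=2 S=1 W=1
Step 4 [NS]: N:empty,E:wait,S:car5-GO,W:wait | queues: N=0 E=2 S=0 W=1

N: empty
E: 2 8
S: empty
W: 7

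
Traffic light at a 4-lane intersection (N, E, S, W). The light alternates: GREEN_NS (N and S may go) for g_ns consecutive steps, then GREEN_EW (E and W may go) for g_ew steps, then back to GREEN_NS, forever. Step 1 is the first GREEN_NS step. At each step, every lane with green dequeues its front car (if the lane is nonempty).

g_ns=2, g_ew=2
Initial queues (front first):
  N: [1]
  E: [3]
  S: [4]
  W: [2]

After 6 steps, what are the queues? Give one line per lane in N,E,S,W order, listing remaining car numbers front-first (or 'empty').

Step 1 [NS]: N:car1-GO,E:wait,S:car4-GO,W:wait | queues: N=0 E=1 S=0 W=1
Step 2 [NS]: N:empty,E:wait,S:empty,W:wait | queues: N=0 E=1 S=0 W=1
Step 3 [EW]: N:wait,E:car3-GO,S:wait,W:car2-GO | queues: N=0 E=0 S=0 W=0

N: empty
E: empty
S: empty
W: empty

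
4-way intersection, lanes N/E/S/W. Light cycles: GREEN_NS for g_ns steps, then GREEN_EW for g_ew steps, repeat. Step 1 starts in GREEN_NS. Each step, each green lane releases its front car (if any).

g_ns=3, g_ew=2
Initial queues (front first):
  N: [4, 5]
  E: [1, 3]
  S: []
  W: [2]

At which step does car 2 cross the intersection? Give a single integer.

Step 1 [NS]: N:car4-GO,E:wait,S:empty,W:wait | queues: N=1 E=2 S=0 W=1
Step 2 [NS]: N:car5-GO,E:wait,S:empty,W:wait | queues: N=0 E=2 S=0 W=1
Step 3 [NS]: N:empty,E:wait,S:empty,W:wait | queues: N=0 E=2 S=0 W=1
Step 4 [EW]: N:wait,E:car1-GO,S:wait,W:car2-GO | queues: N=0 E=1 S=0 W=0
Step 5 [EW]: N:wait,E:car3-GO,S:wait,W:empty | queues: N=0 E=0 S=0 W=0
Car 2 crosses at step 4

4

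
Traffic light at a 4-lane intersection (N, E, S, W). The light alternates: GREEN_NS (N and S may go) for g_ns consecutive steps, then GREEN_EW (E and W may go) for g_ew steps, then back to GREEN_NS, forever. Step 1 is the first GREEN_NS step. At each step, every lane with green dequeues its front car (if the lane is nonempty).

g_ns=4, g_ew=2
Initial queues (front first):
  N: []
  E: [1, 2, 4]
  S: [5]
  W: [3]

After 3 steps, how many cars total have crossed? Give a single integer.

Step 1 [NS]: N:empty,E:wait,S:car5-GO,W:wait | queues: N=0 E=3 S=0 W=1
Step 2 [NS]: N:empty,E:wait,S:empty,W:wait | queues: N=0 E=3 S=0 W=1
Step 3 [NS]: N:empty,E:wait,S:empty,W:wait | queues: N=0 E=3 S=0 W=1
Cars crossed by step 3: 1

Answer: 1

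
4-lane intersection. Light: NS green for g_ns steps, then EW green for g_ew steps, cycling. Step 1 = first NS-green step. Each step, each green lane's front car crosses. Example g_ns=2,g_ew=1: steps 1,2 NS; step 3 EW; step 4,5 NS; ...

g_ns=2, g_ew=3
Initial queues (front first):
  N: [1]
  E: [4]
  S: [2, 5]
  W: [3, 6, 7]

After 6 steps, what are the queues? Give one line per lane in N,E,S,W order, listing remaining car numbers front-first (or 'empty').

Step 1 [NS]: N:car1-GO,E:wait,S:car2-GO,W:wait | queues: N=0 E=1 S=1 W=3
Step 2 [NS]: N:empty,E:wait,S:car5-GO,W:wait | queues: N=0 E=1 S=0 W=3
Step 3 [EW]: N:wait,E:car4-GO,S:wait,W:car3-GO | queues: N=0 E=0 S=0 W=2
Step 4 [EW]: N:wait,E:empty,S:wait,W:car6-GO | queues: N=0 E=0 S=0 W=1
Step 5 [EW]: N:wait,E:empty,S:wait,W:car7-GO | queues: N=0 E=0 S=0 W=0

N: empty
E: empty
S: empty
W: empty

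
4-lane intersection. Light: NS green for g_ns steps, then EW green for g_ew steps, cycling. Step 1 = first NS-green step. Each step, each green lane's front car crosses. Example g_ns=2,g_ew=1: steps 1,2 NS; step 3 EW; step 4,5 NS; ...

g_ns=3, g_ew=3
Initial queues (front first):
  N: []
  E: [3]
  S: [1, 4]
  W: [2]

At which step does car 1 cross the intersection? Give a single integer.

Step 1 [NS]: N:empty,E:wait,S:car1-GO,W:wait | queues: N=0 E=1 S=1 W=1
Step 2 [NS]: N:empty,E:wait,S:car4-GO,W:wait | queues: N=0 E=1 S=0 W=1
Step 3 [NS]: N:empty,E:wait,S:empty,W:wait | queues: N=0 E=1 S=0 W=1
Step 4 [EW]: N:wait,E:car3-GO,S:wait,W:car2-GO | queues: N=0 E=0 S=0 W=0
Car 1 crosses at step 1

1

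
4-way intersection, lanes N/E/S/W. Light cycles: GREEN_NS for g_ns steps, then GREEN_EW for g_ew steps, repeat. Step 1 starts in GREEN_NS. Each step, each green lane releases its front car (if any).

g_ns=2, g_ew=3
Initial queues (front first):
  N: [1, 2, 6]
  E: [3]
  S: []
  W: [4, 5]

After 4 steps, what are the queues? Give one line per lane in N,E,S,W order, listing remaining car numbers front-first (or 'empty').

Step 1 [NS]: N:car1-GO,E:wait,S:empty,W:wait | queues: N=2 E=1 S=0 W=2
Step 2 [NS]: N:car2-GO,E:wait,S:empty,W:wait | queues: N=1 E=1 S=0 W=2
Step 3 [EW]: N:wait,E:car3-GO,S:wait,W:car4-GO | queues: N=1 E=0 S=0 W=1
Step 4 [EW]: N:wait,E:empty,S:wait,W:car5-GO | queues: N=1 E=0 S=0 W=0

N: 6
E: empty
S: empty
W: empty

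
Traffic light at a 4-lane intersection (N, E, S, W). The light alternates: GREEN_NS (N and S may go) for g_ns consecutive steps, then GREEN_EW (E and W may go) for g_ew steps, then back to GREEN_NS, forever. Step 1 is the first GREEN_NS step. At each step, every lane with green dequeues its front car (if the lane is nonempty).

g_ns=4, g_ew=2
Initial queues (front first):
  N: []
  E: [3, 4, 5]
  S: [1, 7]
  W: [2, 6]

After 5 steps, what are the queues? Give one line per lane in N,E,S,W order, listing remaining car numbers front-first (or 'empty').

Step 1 [NS]: N:empty,E:wait,S:car1-GO,W:wait | queues: N=0 E=3 S=1 W=2
Step 2 [NS]: N:empty,E:wait,S:car7-GO,W:wait | queues: N=0 E=3 S=0 W=2
Step 3 [NS]: N:empty,E:wait,S:empty,W:wait | queues: N=0 E=3 S=0 W=2
Step 4 [NS]: N:empty,E:wait,S:empty,W:wait | queues: N=0 E=3 S=0 W=2
Step 5 [EW]: N:wait,E:car3-GO,S:wait,W:car2-GO | queues: N=0 E=2 S=0 W=1

N: empty
E: 4 5
S: empty
W: 6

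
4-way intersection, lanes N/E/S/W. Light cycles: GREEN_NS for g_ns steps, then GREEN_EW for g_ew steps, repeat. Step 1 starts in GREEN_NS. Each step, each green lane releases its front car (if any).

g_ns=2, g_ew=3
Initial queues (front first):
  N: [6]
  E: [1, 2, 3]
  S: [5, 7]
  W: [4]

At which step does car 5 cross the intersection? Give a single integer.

Step 1 [NS]: N:car6-GO,E:wait,S:car5-GO,W:wait | queues: N=0 E=3 S=1 W=1
Step 2 [NS]: N:empty,E:wait,S:car7-GO,W:wait | queues: N=0 E=3 S=0 W=1
Step 3 [EW]: N:wait,E:car1-GO,S:wait,W:car4-GO | queues: N=0 E=2 S=0 W=0
Step 4 [EW]: N:wait,E:car2-GO,S:wait,W:empty | queues: N=0 E=1 S=0 W=0
Step 5 [EW]: N:wait,E:car3-GO,S:wait,W:empty | queues: N=0 E=0 S=0 W=0
Car 5 crosses at step 1

1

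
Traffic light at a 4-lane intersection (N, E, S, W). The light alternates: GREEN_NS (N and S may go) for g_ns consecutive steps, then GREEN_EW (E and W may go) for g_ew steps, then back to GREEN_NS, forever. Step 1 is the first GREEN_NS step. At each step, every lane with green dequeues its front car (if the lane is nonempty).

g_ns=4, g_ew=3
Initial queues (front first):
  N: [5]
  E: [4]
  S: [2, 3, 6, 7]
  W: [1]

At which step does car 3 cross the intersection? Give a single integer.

Step 1 [NS]: N:car5-GO,E:wait,S:car2-GO,W:wait | queues: N=0 E=1 S=3 W=1
Step 2 [NS]: N:empty,E:wait,S:car3-GO,W:wait | queues: N=0 E=1 S=2 W=1
Step 3 [NS]: N:empty,E:wait,S:car6-GO,W:wait | queues: N=0 E=1 S=1 W=1
Step 4 [NS]: N:empty,E:wait,S:car7-GO,W:wait | queues: N=0 E=1 S=0 W=1
Step 5 [EW]: N:wait,E:car4-GO,S:wait,W:car1-GO | queues: N=0 E=0 S=0 W=0
Car 3 crosses at step 2

2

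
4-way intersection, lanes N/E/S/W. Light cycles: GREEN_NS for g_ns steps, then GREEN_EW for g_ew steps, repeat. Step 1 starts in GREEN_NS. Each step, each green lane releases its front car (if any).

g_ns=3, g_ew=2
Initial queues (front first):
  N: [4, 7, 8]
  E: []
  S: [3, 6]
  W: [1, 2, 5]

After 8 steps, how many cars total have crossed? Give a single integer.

Step 1 [NS]: N:car4-GO,E:wait,S:car3-GO,W:wait | queues: N=2 E=0 S=1 W=3
Step 2 [NS]: N:car7-GO,E:wait,S:car6-GO,W:wait | queues: N=1 E=0 S=0 W=3
Step 3 [NS]: N:car8-GO,E:wait,S:empty,W:wait | queues: N=0 E=0 S=0 W=3
Step 4 [EW]: N:wait,E:empty,S:wait,W:car1-GO | queues: N=0 E=0 S=0 W=2
Step 5 [EW]: N:wait,E:empty,S:wait,W:car2-GO | queues: N=0 E=0 S=0 W=1
Step 6 [NS]: N:empty,E:wait,S:empty,W:wait | queues: N=0 E=0 S=0 W=1
Step 7 [NS]: N:empty,E:wait,S:empty,W:wait | queues: N=0 E=0 S=0 W=1
Step 8 [NS]: N:empty,E:wait,S:empty,W:wait | queues: N=0 E=0 S=0 W=1
Cars crossed by step 8: 7

Answer: 7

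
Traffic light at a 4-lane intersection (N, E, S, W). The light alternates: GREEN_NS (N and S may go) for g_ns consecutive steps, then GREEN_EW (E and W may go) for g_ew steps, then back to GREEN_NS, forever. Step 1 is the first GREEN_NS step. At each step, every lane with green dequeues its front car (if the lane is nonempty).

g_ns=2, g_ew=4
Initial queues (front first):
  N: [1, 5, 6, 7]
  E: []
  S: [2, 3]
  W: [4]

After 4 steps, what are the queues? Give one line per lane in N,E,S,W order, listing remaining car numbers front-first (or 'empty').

Step 1 [NS]: N:car1-GO,E:wait,S:car2-GO,W:wait | queues: N=3 E=0 S=1 W=1
Step 2 [NS]: N:car5-GO,E:wait,S:car3-GO,W:wait | queues: N=2 E=0 S=0 W=1
Step 3 [EW]: N:wait,E:empty,S:wait,W:car4-GO | queues: N=2 E=0 S=0 W=0
Step 4 [EW]: N:wait,E:empty,S:wait,W:empty | queues: N=2 E=0 S=0 W=0

N: 6 7
E: empty
S: empty
W: empty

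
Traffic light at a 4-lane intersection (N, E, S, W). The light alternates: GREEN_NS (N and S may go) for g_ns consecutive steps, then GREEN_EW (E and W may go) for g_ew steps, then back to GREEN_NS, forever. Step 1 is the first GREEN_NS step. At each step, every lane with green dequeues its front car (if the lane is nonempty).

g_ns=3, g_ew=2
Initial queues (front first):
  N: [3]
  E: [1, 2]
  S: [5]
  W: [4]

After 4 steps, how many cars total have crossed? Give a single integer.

Step 1 [NS]: N:car3-GO,E:wait,S:car5-GO,W:wait | queues: N=0 E=2 S=0 W=1
Step 2 [NS]: N:empty,E:wait,S:empty,W:wait | queues: N=0 E=2 S=0 W=1
Step 3 [NS]: N:empty,E:wait,S:empty,W:wait | queues: N=0 E=2 S=0 W=1
Step 4 [EW]: N:wait,E:car1-GO,S:wait,W:car4-GO | queues: N=0 E=1 S=0 W=0
Cars crossed by step 4: 4

Answer: 4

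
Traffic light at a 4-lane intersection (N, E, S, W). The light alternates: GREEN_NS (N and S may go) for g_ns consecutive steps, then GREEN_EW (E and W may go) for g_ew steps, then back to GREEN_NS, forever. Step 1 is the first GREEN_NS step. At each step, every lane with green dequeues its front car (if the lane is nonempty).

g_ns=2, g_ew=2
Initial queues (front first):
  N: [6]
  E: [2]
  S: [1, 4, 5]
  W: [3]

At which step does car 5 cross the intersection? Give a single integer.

Step 1 [NS]: N:car6-GO,E:wait,S:car1-GO,W:wait | queues: N=0 E=1 S=2 W=1
Step 2 [NS]: N:empty,E:wait,S:car4-GO,W:wait | queues: N=0 E=1 S=1 W=1
Step 3 [EW]: N:wait,E:car2-GO,S:wait,W:car3-GO | queues: N=0 E=0 S=1 W=0
Step 4 [EW]: N:wait,E:empty,S:wait,W:empty | queues: N=0 E=0 S=1 W=0
Step 5 [NS]: N:empty,E:wait,S:car5-GO,W:wait | queues: N=0 E=0 S=0 W=0
Car 5 crosses at step 5

5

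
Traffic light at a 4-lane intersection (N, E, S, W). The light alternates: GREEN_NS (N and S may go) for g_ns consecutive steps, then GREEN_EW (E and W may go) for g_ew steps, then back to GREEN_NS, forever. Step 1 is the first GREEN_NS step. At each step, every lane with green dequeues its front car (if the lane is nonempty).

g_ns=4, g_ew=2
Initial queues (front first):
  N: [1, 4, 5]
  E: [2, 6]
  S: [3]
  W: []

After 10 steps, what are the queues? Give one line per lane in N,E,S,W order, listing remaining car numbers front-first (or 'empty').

Step 1 [NS]: N:car1-GO,E:wait,S:car3-GO,W:wait | queues: N=2 E=2 S=0 W=0
Step 2 [NS]: N:car4-GO,E:wait,S:empty,W:wait | queues: N=1 E=2 S=0 W=0
Step 3 [NS]: N:car5-GO,E:wait,S:empty,W:wait | queues: N=0 E=2 S=0 W=0
Step 4 [NS]: N:empty,E:wait,S:empty,W:wait | queues: N=0 E=2 S=0 W=0
Step 5 [EW]: N:wait,E:car2-GO,S:wait,W:empty | queues: N=0 E=1 S=0 W=0
Step 6 [EW]: N:wait,E:car6-GO,S:wait,W:empty | queues: N=0 E=0 S=0 W=0

N: empty
E: empty
S: empty
W: empty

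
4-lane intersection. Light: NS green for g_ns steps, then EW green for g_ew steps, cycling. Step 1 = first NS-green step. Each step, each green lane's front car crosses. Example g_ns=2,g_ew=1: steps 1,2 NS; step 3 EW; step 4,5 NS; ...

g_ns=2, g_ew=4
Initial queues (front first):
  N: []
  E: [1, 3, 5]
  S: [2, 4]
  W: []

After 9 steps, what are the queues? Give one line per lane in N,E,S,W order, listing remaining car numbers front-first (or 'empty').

Step 1 [NS]: N:empty,E:wait,S:car2-GO,W:wait | queues: N=0 E=3 S=1 W=0
Step 2 [NS]: N:empty,E:wait,S:car4-GO,W:wait | queues: N=0 E=3 S=0 W=0
Step 3 [EW]: N:wait,E:car1-GO,S:wait,W:empty | queues: N=0 E=2 S=0 W=0
Step 4 [EW]: N:wait,E:car3-GO,S:wait,W:empty | queues: N=0 E=1 S=0 W=0
Step 5 [EW]: N:wait,E:car5-GO,S:wait,W:empty | queues: N=0 E=0 S=0 W=0

N: empty
E: empty
S: empty
W: empty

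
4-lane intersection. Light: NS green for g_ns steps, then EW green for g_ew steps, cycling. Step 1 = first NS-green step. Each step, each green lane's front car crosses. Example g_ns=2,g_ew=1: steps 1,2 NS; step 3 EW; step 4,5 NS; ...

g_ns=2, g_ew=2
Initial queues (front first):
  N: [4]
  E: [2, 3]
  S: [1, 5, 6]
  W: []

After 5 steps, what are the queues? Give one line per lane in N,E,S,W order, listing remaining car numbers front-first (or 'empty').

Step 1 [NS]: N:car4-GO,E:wait,S:car1-GO,W:wait | queues: N=0 E=2 S=2 W=0
Step 2 [NS]: N:empty,E:wait,S:car5-GO,W:wait | queues: N=0 E=2 S=1 W=0
Step 3 [EW]: N:wait,E:car2-GO,S:wait,W:empty | queues: N=0 E=1 S=1 W=0
Step 4 [EW]: N:wait,E:car3-GO,S:wait,W:empty | queues: N=0 E=0 S=1 W=0
Step 5 [NS]: N:empty,E:wait,S:car6-GO,W:wait | queues: N=0 E=0 S=0 W=0

N: empty
E: empty
S: empty
W: empty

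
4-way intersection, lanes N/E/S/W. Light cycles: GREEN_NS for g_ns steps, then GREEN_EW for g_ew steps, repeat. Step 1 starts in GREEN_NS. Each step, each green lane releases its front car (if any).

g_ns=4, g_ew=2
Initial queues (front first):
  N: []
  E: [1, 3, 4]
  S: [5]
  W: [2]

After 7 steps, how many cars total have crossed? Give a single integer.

Answer: 4

Derivation:
Step 1 [NS]: N:empty,E:wait,S:car5-GO,W:wait | queues: N=0 E=3 S=0 W=1
Step 2 [NS]: N:empty,E:wait,S:empty,W:wait | queues: N=0 E=3 S=0 W=1
Step 3 [NS]: N:empty,E:wait,S:empty,W:wait | queues: N=0 E=3 S=0 W=1
Step 4 [NS]: N:empty,E:wait,S:empty,W:wait | queues: N=0 E=3 S=0 W=1
Step 5 [EW]: N:wait,E:car1-GO,S:wait,W:car2-GO | queues: N=0 E=2 S=0 W=0
Step 6 [EW]: N:wait,E:car3-GO,S:wait,W:empty | queues: N=0 E=1 S=0 W=0
Step 7 [NS]: N:empty,E:wait,S:empty,W:wait | queues: N=0 E=1 S=0 W=0
Cars crossed by step 7: 4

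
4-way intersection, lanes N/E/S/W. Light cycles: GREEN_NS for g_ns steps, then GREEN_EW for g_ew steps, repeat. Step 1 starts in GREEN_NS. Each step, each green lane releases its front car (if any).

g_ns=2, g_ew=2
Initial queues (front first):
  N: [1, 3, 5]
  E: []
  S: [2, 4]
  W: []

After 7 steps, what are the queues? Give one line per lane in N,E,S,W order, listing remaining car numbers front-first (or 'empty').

Step 1 [NS]: N:car1-GO,E:wait,S:car2-GO,W:wait | queues: N=2 E=0 S=1 W=0
Step 2 [NS]: N:car3-GO,E:wait,S:car4-GO,W:wait | queues: N=1 E=0 S=0 W=0
Step 3 [EW]: N:wait,E:empty,S:wait,W:empty | queues: N=1 E=0 S=0 W=0
Step 4 [EW]: N:wait,E:empty,S:wait,W:empty | queues: N=1 E=0 S=0 W=0
Step 5 [NS]: N:car5-GO,E:wait,S:empty,W:wait | queues: N=0 E=0 S=0 W=0

N: empty
E: empty
S: empty
W: empty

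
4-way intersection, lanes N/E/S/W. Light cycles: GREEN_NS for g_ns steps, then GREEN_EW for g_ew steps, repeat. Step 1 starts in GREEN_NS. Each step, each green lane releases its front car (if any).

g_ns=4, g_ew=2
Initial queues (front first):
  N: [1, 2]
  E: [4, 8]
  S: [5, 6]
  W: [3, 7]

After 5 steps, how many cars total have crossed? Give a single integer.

Step 1 [NS]: N:car1-GO,E:wait,S:car5-GO,W:wait | queues: N=1 E=2 S=1 W=2
Step 2 [NS]: N:car2-GO,E:wait,S:car6-GO,W:wait | queues: N=0 E=2 S=0 W=2
Step 3 [NS]: N:empty,E:wait,S:empty,W:wait | queues: N=0 E=2 S=0 W=2
Step 4 [NS]: N:empty,E:wait,S:empty,W:wait | queues: N=0 E=2 S=0 W=2
Step 5 [EW]: N:wait,E:car4-GO,S:wait,W:car3-GO | queues: N=0 E=1 S=0 W=1
Cars crossed by step 5: 6

Answer: 6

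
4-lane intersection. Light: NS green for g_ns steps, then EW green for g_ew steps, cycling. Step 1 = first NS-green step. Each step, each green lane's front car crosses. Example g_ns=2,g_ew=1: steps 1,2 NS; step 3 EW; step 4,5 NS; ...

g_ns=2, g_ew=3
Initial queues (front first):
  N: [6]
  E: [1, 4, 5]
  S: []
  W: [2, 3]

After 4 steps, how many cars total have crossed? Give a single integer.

Answer: 5

Derivation:
Step 1 [NS]: N:car6-GO,E:wait,S:empty,W:wait | queues: N=0 E=3 S=0 W=2
Step 2 [NS]: N:empty,E:wait,S:empty,W:wait | queues: N=0 E=3 S=0 W=2
Step 3 [EW]: N:wait,E:car1-GO,S:wait,W:car2-GO | queues: N=0 E=2 S=0 W=1
Step 4 [EW]: N:wait,E:car4-GO,S:wait,W:car3-GO | queues: N=0 E=1 S=0 W=0
Cars crossed by step 4: 5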